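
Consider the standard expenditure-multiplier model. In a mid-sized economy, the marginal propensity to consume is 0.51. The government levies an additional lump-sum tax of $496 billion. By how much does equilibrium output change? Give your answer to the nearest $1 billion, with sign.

−$516 billion

A lump-sum tax change of +$496 billion shifts disposable income by −$496 billion; first-round consumption changes by −c × ΔT = −0.51 × (+$496 billion) = −$252.96 billion.
Expenditure multiplier = 1/(1 − MPC) = 1/(1 − 0.51) = 1/0.49 ≈ 2.041.
The tax multiplier is −c × k ≈ −1.041, so ΔY = k × (−c·ΔT) = (−$252.96 billion) / 0.49 ≈ −$516 billion.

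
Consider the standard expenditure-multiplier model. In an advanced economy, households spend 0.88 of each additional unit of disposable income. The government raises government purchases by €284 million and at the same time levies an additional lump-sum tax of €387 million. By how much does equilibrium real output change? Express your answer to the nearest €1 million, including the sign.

Expenditure multiplier = 1/(1 − MPC) = 1/(1 − 0.88) = 1/0.12 ≈ 8.333.
ΔG contributes k·ΔG = (+€284 million) / 0.12 ≈ +€2,366.7 million.
ΔT of +€387 million changes first-round spending by −c·ΔT = −€340.56 million, contributing k·(−c·ΔT) = (−€340.56 million) / 0.12 = −€2,838 million.
Net ΔY = k(ΔG − c·ΔT) = (−€56.56 million) / 0.12 ≈ −€471 million.

−€471 million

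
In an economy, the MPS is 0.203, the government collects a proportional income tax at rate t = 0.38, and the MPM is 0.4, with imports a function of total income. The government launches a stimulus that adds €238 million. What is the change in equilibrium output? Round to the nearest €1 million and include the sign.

MPC = 1 − MPS = 1 − 0.203 = 0.797.
Expenditure multiplier = 1/(1 − c(1−t) + m) = 1/(1 − 0.797×0.62 + 0.4) = 1/0.90586 ≈ 1.104.
ΔY = k × ΔG = (+€238 million) / 0.90586 ≈ +€263 million.

+€263 million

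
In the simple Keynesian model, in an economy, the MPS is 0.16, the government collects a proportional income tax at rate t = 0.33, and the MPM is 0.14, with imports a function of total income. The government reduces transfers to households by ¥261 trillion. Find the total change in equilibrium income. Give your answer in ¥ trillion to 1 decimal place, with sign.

−¥379.8 trillion

MPC = 1 − MPS = 1 − 0.16 = 0.84.
The transfer change shifts disposable income by −¥261 trillion, so first-round consumption changes by c·ΔTR = 0.84 × (−¥261 trillion) = −¥219.24 trillion.
Expenditure multiplier = 1/(1 − c(1−t) + m) = 1/(1 − 0.84×0.67 + 0.14) = 1/0.5772 ≈ 1.733.
The transfer multiplier is c × k ≈ 1.455, so ΔY = k × (c·ΔTR) = (−¥219.24 trillion) / 0.5772 ≈ −¥379.8 trillion.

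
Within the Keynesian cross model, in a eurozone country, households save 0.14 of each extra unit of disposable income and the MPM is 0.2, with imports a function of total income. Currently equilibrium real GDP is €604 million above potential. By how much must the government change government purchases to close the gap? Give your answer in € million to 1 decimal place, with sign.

MPC = 1 − MPS = 1 − 0.14 = 0.86.
Spending multiplier = 1/(1 − c + m) = 1/(1 − 0.86 + 0.2) = 1/0.34 ≈ 2.941.
Need ΔY = −€604 million, so ΔG = ΔY/k = (−€604 million) × 0.34 ≈ −€205.4 million.
The government should cut government purchases by €205.4 million.

−€205.4 million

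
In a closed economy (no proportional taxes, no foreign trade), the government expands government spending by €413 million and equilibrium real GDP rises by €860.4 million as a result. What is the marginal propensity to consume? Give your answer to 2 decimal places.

Implied spending multiplier k = ΔY/ΔG = 860.4/413 ≈ 2.0833.
Since k = 1/(1 − MPC), MPC = 1 − 1/k = 1 − ΔG/ΔY = 1 − 413/860.4 ≈ 0.52.

0.52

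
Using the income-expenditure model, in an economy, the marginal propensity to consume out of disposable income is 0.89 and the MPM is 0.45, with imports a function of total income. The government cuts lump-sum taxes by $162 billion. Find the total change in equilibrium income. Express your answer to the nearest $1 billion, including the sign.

+$257 billion

A lump-sum tax change of −$162 billion shifts disposable income by +$162 billion; first-round consumption changes by −c × ΔT = −0.89 × (−$162 billion) = +$144.18 billion.
Expenditure multiplier = 1/(1 − c + m) = 1/(1 − 0.89 + 0.45) = 1/0.56 ≈ 1.786.
The tax multiplier is −c × k ≈ −1.589, so ΔY = k × (−c·ΔT) = (+$144.18 billion) / 0.56 ≈ +$257 billion.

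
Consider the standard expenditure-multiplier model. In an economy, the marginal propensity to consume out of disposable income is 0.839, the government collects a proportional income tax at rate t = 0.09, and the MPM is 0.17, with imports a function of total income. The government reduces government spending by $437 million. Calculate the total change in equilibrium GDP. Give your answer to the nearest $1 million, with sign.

−$1,075 million

Government-spending multiplier = 1/(1 − c(1−t) + m) = 1/(1 − 0.839×0.91 + 0.17) = 1/0.40651 ≈ 2.46.
ΔY = k × ΔG = (−$437 million) / 0.40651 ≈ −$1,075 million.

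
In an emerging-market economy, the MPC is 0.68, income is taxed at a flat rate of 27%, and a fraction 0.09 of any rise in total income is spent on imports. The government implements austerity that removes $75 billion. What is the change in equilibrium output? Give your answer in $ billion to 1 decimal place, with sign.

−$126.3 billion

Expenditure multiplier = 1/(1 − c(1−t) + m) = 1/(1 − 0.68×0.73 + 0.09) = 1/0.5936 ≈ 1.685.
ΔY = k × ΔG = (−$75 billion) / 0.5936 ≈ −$126.3 billion.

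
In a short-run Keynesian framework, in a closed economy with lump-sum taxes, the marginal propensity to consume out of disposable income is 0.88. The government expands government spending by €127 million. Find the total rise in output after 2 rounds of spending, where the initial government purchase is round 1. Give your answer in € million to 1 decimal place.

€238.8 million

Round 1 adds ΔG = €127 million; each later round is MPC = 0.88 times the previous.
After 2 rounds: 127 + 111.76 = ΔG·(1 − c^2)/(1 − c) = 127 × (1 − 0.7744)/0.12 ≈ €238.8 million.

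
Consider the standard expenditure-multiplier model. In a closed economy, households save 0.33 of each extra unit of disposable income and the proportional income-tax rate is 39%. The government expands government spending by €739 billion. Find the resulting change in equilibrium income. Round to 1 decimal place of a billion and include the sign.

+€1,249.8 billion

MPC = 1 − MPS = 1 − 0.33 = 0.67.
Spending multiplier = 1/(1 − c(1−t)) = 1/(1 − 0.67×0.61) = 1/0.5913 ≈ 1.691.
ΔY = k × ΔG = (+€739 billion) / 0.5913 ≈ +€1,249.8 billion.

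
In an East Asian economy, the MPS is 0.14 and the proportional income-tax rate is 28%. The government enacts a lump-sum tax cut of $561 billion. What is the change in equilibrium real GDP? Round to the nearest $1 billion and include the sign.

+$1,267 billion

MPC = 1 − MPS = 1 − 0.14 = 0.86.
A lump-sum tax change of −$561 billion shifts disposable income by +$561 billion; first-round consumption changes by −c × ΔT = −0.86 × (−$561 billion) = +$482.46 billion.
Expenditure multiplier = 1/(1 − c(1−t)) = 1/(1 − 0.86×0.72) = 1/0.3808 ≈ 2.626.
The tax multiplier is −c × k ≈ −2.258, so ΔY = k × (−c·ΔT) = (+$482.46 billion) / 0.3808 ≈ +$1,267 billion.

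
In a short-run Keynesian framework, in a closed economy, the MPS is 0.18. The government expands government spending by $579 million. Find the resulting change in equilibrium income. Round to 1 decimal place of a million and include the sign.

MPC = 1 − MPS = 1 − 0.18 = 0.82.
Spending multiplier = 1/(1 − MPC) = 1/(1 − 0.82) = 1/0.18 ≈ 5.556.
ΔY = k × ΔG = (+$579 million) / 0.18 ≈ +$3,216.7 million.

+$3,216.7 million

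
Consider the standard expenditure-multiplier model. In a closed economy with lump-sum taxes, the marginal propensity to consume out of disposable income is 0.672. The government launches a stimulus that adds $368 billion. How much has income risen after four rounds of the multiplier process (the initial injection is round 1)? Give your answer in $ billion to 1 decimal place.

Round 1 adds ΔG = $368 billion; each later round is MPC = 0.672 times the previous.
After 4 rounds: 368 + 247.296 + 166.182912 + 111.674916864 = ΔG·(1 − c^4)/(1 − c) = 368 × (1 − 0.203928109056)/0.328 ≈ $893.2 billion.

$893.2 billion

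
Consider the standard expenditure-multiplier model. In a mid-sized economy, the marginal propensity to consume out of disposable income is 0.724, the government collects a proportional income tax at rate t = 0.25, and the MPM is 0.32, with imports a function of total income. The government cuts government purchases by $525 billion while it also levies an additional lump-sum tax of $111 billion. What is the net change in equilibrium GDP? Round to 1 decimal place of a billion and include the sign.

Expenditure multiplier = 1/(1 − c(1−t) + m) = 1/(1 − 0.724×0.75 + 0.32) = 1/0.777 ≈ 1.287.
ΔG contributes k·ΔG = (−$525 billion) / 0.777 ≈ −$675.7 billion.
ΔT of +$111 billion changes first-round spending by −c·ΔT = −$80.364 billion, contributing k·(−c·ΔT) = (−$80.364 billion) / 0.777 ≈ −$103.4 billion.
Net ΔY = k(ΔG − c·ΔT) = (−$605.364 billion) / 0.777 ≈ −$779.1 billion.

−$779.1 billion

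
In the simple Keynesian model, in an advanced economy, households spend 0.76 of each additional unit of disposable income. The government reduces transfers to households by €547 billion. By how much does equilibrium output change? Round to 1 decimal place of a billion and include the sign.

−€1,732.2 billion

The transfer change shifts disposable income by −€547 billion, so first-round consumption changes by c·ΔTR = 0.76 × (−€547 billion) = −€415.72 billion.
Expenditure multiplier = 1/(1 − MPC) = 1/(1 − 0.76) = 1/0.24 ≈ 4.167.
The transfer multiplier is c × k ≈ 3.167, so ΔY = k × (c·ΔTR) = (−€415.72 billion) / 0.24 ≈ −€1,732.2 billion.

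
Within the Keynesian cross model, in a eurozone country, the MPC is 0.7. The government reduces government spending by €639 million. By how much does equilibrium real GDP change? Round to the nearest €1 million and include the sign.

Spending multiplier = 1/(1 − MPC) = 1/(1 − 0.7) = 1/0.3 ≈ 3.333.
ΔY = k × ΔG = (−€639 million) / 0.3 = −€2,130 million.

−€2,130 million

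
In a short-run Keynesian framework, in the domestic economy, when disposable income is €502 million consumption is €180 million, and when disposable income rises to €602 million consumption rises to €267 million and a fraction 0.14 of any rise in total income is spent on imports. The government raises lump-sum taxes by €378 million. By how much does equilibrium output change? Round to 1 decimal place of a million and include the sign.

−€1,218.0 million

MPC = ΔC/ΔYd = (267 − 180)/(602 − 502) = 87/100 = 0.87.
A lump-sum tax change of +€378 million shifts disposable income by −€378 million; first-round consumption changes by −c × ΔT = −0.87 × (+€378 million) = −€328.86 million.
Expenditure multiplier = 1/(1 − c + m) = 1/(1 − 0.87 + 0.14) = 1/0.27 ≈ 3.704.
The tax multiplier is −c × k ≈ −3.222, so ΔY = k × (−c·ΔT) = (−€328.86 million) / 0.27 = −€1,218 million.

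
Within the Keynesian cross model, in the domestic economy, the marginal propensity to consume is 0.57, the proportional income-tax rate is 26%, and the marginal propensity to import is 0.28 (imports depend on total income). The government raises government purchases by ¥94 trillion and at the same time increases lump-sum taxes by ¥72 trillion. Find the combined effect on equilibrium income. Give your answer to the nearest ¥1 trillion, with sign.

Expenditure multiplier = 1/(1 − c(1−t) + m) = 1/(1 − 0.57×0.74 + 0.28) = 1/0.8582 ≈ 1.165.
ΔG contributes k·ΔG = (+¥94 trillion) / 0.8582 ≈ +¥109.5 trillion.
ΔT of +¥72 trillion changes first-round spending by −c·ΔT = −¥41.04 trillion, contributing k·(−c·ΔT) = (−¥41.04 trillion) / 0.8582 ≈ −¥47.8 trillion.
Net ΔY = k(ΔG − c·ΔT) = (+¥52.96 trillion) / 0.8582 ≈ +¥62 trillion.

+¥62 trillion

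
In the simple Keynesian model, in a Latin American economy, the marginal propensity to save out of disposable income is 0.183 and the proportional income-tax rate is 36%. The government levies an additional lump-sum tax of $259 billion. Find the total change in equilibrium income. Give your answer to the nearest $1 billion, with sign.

MPC = 1 − MPS = 1 − 0.183 = 0.817.
A lump-sum tax change of +$259 billion shifts disposable income by −$259 billion; first-round consumption changes by −c × ΔT = −0.817 × (+$259 billion) = −$211.603 billion.
Expenditure multiplier = 1/(1 − c(1−t)) = 1/(1 − 0.817×0.64) = 1/0.47712 ≈ 2.096.
The tax multiplier is −c × k ≈ −1.712, so ΔY = k × (−c·ΔT) = (−$211.603 billion) / 0.47712 ≈ −$444 billion.

−$444 billion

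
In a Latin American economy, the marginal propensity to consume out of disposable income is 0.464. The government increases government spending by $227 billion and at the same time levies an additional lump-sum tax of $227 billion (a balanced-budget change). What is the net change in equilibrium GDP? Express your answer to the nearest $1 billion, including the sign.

+$227 billion

Expenditure multiplier = 1/(1 − MPC) = 1/(1 − 0.464) = 1/0.536 ≈ 1.866.
ΔG contributes k·ΔG = (+$227 billion) / 0.536 ≈ +$423.5 billion.
ΔT of +$227 billion changes first-round spending by −c·ΔT = −$105.328 billion, contributing k·(−c·ΔT) = (−$105.328 billion) / 0.536 ≈ −$196.5 billion.
With ΔG = ΔT and no other leakages, the balanced-budget multiplier is 1, so ΔY = ΔG = +$227 billion.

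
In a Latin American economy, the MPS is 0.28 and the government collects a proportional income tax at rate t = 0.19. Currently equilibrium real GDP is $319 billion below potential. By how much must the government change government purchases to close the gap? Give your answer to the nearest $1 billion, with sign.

MPC = 1 − MPS = 1 − 0.28 = 0.72.
Spending multiplier = 1/(1 − c(1−t)) = 1/(1 − 0.72×0.81) = 1/0.4168 ≈ 2.399.
Need ΔY = +$319 billion, so ΔG = ΔY/k = (+$319 billion) × 0.4168 ≈ +$133 billion.
The government should increase government purchases by $133 billion.

+$133 billion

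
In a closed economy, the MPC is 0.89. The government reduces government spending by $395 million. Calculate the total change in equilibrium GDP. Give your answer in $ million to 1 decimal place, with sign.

Government-spending multiplier = 1/(1 − MPC) = 1/(1 − 0.89) = 1/0.11 ≈ 9.091.
ΔY = k × ΔG = (−$395 million) / 0.11 ≈ −$3,590.9 million.

−$3,590.9 million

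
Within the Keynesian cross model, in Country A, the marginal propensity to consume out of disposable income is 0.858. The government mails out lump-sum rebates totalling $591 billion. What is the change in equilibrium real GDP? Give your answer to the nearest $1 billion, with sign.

+$3,571 billion

A lump-sum tax change of −$591 billion shifts disposable income by +$591 billion; first-round consumption changes by −c × ΔT = −0.858 × (−$591 billion) = +$507.078 billion.
Expenditure multiplier = 1/(1 − MPC) = 1/(1 − 0.858) = 1/0.142 ≈ 7.042.
The tax multiplier is −c × k ≈ −6.042, so ΔY = k × (−c·ΔT) = (+$507.078 billion) / 0.142 ≈ +$3,571 billion.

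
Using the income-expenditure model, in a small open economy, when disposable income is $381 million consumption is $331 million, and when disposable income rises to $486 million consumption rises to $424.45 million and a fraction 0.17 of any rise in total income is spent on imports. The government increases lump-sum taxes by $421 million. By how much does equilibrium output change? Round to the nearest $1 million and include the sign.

MPC = ΔC/ΔYd = (424.45 − 331)/(486 − 381) = 93.45/105 = 0.89.
A lump-sum tax change of +$421 million shifts disposable income by −$421 million; first-round consumption changes by −c × ΔT = −0.89 × (+$421 million) = −$374.69 million.
Expenditure multiplier = 1/(1 − c + m) = 1/(1 − 0.89 + 0.17) = 1/0.28 ≈ 3.571.
The tax multiplier is −c × k ≈ −3.179, so ΔY = k × (−c·ΔT) = (−$374.69 million) / 0.28 ≈ −$1,338 million.

−$1,338 million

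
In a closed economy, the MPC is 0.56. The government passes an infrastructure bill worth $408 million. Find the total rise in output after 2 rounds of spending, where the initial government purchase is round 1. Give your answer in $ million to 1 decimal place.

$636.5 million

Round 1 adds ΔG = $408 million; each later round is MPC = 0.56 times the previous.
After 2 rounds: 408 + 228.48 = ΔG·(1 − c^2)/(1 − c) = 408 × (1 − 0.3136)/0.44 ≈ $636.5 million.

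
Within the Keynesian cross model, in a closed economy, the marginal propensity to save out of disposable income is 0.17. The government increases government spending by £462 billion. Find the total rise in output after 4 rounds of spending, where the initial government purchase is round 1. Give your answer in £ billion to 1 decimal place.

MPC = 1 − MPS = 1 − 0.17 = 0.83.
Round 1 adds ΔG = £462 billion; each later round is MPC = 0.83 times the previous.
After 4 rounds: 462 + 383.46 + 318.2718 + 264.165594 = ΔG·(1 − c^4)/(1 − c) = 462 × (1 − 0.47458321)/0.17 ≈ £1,427.9 billion.

£1,427.9 billion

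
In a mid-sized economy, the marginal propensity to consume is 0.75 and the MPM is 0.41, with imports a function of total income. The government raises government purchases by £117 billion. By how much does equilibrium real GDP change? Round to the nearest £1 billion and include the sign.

+£177 billion

Expenditure multiplier = 1/(1 − c + m) = 1/(1 − 0.75 + 0.41) = 1/0.66 ≈ 1.515.
ΔY = k × ΔG = (+£117 billion) / 0.66 ≈ +£177 billion.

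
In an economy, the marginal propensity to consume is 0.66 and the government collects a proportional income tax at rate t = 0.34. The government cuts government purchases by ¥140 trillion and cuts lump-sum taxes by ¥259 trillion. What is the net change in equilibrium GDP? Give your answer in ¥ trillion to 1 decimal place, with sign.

+¥54.8 trillion

Expenditure multiplier = 1/(1 − c(1−t)) = 1/(1 − 0.66×0.66) = 1/0.5644 ≈ 1.772.
ΔG contributes k·ΔG = (−¥140 trillion) / 0.5644 ≈ −¥248.1 trillion.
ΔT of −¥259 trillion changes first-round spending by −c·ΔT = +¥170.94 trillion, contributing k·(−c·ΔT) = (+¥170.94 trillion) / 0.5644 ≈ +¥302.9 trillion.
Net ΔY = k(ΔG − c·ΔT) = (+¥30.94 trillion) / 0.5644 ≈ +¥54.8 trillion.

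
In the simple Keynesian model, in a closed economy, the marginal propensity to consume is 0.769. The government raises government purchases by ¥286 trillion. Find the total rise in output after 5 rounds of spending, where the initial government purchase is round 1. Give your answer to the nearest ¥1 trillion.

Round 1 adds ΔG = ¥286 trillion; each later round is MPC = 0.769 times the previous.
After 5 rounds: 286 + 219.934 + 169.129246 + 130.060390174 + 100.016440043806 = ΔG·(1 − c^5)/(1 − c) = 286 × (1 − 0.268925323054849)/0.231 ≈ ¥905 trillion.

¥905 trillion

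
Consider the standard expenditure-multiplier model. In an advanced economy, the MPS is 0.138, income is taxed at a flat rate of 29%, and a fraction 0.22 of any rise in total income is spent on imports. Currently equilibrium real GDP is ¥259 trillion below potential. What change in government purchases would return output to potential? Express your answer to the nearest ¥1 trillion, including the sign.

+¥157 trillion

MPC = 1 − MPS = 1 − 0.138 = 0.862.
Spending multiplier = 1/(1 − c(1−t) + m) = 1/(1 − 0.862×0.71 + 0.22) = 1/0.60798 ≈ 1.645.
Need ΔY = +¥259 trillion, so ΔG = ΔY/k = (+¥259 trillion) × 0.60798 ≈ +¥157 trillion.
The government should increase government purchases by ¥157 trillion.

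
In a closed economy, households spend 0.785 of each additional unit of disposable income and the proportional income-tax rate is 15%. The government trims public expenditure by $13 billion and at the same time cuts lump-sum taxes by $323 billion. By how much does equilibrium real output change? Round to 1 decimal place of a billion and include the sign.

Expenditure multiplier = 1/(1 − c(1−t)) = 1/(1 − 0.785×0.85) = 1/0.33275 ≈ 3.005.
ΔG contributes k·ΔG = (−$13 billion) / 0.33275 ≈ −$39.1 billion.
ΔT of −$323 billion changes first-round spending by −c·ΔT = +$253.555 billion, contributing k·(−c·ΔT) = (+$253.555 billion) / 0.33275 ≈ +$762 billion.
Net ΔY = k(ΔG − c·ΔT) = (+$240.555 billion) / 0.33275 ≈ +$722.9 billion.

+$722.9 billion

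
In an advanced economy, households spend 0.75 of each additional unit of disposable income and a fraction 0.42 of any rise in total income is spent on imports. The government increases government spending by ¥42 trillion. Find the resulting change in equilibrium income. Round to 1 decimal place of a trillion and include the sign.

+¥62.7 trillion

Government-spending multiplier = 1/(1 − c + m) = 1/(1 − 0.75 + 0.42) = 1/0.67 ≈ 1.493.
ΔY = k × ΔG = (+¥42 trillion) / 0.67 ≈ +¥62.7 trillion.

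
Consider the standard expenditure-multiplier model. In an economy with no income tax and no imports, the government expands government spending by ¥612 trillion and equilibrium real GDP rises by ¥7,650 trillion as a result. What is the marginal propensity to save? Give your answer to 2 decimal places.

0.08

Implied spending multiplier k = ΔY/ΔG = 7,650/612 = 12.5.
Since k = 1/(1 − MPC), MPC = 1 − 1/k = 1 − ΔG/ΔY = 1 − 612/7,650 = 0.92.
MPS = 1 − MPC = 0.08.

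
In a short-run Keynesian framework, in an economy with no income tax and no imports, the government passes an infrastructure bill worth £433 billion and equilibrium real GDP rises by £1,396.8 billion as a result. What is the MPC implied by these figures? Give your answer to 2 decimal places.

0.69

Implied spending multiplier k = ΔY/ΔG = 1,396.8/433 ≈ 3.2259.
Since k = 1/(1 − MPC), MPC = 1 − 1/k = 1 − ΔG/ΔY = 1 − 433/1,396.8 ≈ 0.69.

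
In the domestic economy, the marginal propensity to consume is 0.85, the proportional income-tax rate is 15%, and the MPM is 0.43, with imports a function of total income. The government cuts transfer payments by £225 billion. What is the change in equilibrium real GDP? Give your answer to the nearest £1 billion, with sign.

The transfer change shifts disposable income by −£225 billion, so first-round consumption changes by c·ΔTR = 0.85 × (−£225 billion) = −£191.25 billion.
Expenditure multiplier = 1/(1 − c(1−t) + m) = 1/(1 − 0.85×0.85 + 0.43) = 1/0.7075 ≈ 1.413.
The transfer multiplier is c × k ≈ 1.201, so ΔY = k × (c·ΔTR) = (−£191.25 billion) / 0.7075 ≈ −£270 billion.

−£270 billion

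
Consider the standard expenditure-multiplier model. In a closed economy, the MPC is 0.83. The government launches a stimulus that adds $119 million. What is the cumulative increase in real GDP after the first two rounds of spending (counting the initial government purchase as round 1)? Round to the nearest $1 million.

$218 million

Round 1 adds ΔG = $119 million; each later round is MPC = 0.83 times the previous.
After 2 rounds: 119 + 98.77 = ΔG·(1 − c^2)/(1 − c) = 119 × (1 − 0.6889)/0.17 ≈ $218 million.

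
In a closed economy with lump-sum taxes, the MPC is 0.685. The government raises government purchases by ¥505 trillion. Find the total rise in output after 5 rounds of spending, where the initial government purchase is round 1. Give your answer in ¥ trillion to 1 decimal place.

Round 1 adds ΔG = ¥505 trillion; each later round is MPC = 0.685 times the previous.
After 5 rounds: 505 + 345.925 + 236.958625 + 162.316658125 + 111.186910815625 = ΔG·(1 − c^5)/(1 − c) = 505 × (1 − 0.150817888928125)/0.315 ≈ ¥1,361.4 trillion.

¥1,361.4 trillion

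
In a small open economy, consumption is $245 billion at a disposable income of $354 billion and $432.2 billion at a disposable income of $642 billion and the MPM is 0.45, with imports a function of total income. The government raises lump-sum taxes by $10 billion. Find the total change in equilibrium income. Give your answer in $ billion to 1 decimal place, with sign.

MPC = ΔC/ΔYd = (432.2 − 245)/(642 − 354) = 187.2/288 = 0.65.
A lump-sum tax change of +$10 billion shifts disposable income by −$10 billion; first-round consumption changes by −c × ΔT = −0.65 × (+$10 billion) = −$6.5 billion.
Expenditure multiplier = 1/(1 − c + m) = 1/(1 − 0.65 + 0.45) = 1/0.8 = 1.25.
The tax multiplier is −c × k ≈ −0.813, so ΔY = k × (−c·ΔT) = (−$6.5 billion) / 0.8 ≈ −$8.1 billion.

−$8.1 billion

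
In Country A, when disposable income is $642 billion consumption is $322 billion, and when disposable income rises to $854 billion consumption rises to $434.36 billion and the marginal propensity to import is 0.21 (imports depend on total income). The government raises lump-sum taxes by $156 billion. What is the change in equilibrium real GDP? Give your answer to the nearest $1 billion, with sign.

−$122 billion

MPC = ΔC/ΔYd = (434.36 − 322)/(854 − 642) = 112.36/212 = 0.53.
A lump-sum tax change of +$156 billion shifts disposable income by −$156 billion; first-round consumption changes by −c × ΔT = −0.53 × (+$156 billion) = −$82.68 billion.
Expenditure multiplier = 1/(1 − c + m) = 1/(1 − 0.53 + 0.21) = 1/0.68 ≈ 1.471.
The tax multiplier is −c × k ≈ −0.779, so ΔY = k × (−c·ΔT) = (−$82.68 billion) / 0.68 ≈ −$122 billion.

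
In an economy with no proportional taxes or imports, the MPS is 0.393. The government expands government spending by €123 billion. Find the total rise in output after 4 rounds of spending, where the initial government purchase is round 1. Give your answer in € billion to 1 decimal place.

€270.5 billion

MPC = 1 − MPS = 1 − 0.393 = 0.607.
Round 1 adds ΔG = €123 billion; each later round is MPC = 0.607 times the previous.
After 4 rounds: 123 + 74.661 + 45.319227 + 27.508770789 = ΔG·(1 − c^4)/(1 − c) = 123 × (1 − 0.135754665601)/0.393 ≈ €270.5 billion.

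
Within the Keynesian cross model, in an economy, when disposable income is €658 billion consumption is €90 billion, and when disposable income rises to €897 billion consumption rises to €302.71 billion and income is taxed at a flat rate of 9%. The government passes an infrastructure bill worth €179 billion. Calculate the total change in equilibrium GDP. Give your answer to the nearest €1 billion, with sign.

MPC = ΔC/ΔYd = (302.71 − 90)/(897 − 658) = 212.71/239 = 0.89.
Government-spending multiplier = 1/(1 − c(1−t)) = 1/(1 − 0.89×0.91) = 1/0.1901 ≈ 5.26.
ΔY = k × ΔG = (+€179 billion) / 0.1901 ≈ +€942 billion.

+€942 billion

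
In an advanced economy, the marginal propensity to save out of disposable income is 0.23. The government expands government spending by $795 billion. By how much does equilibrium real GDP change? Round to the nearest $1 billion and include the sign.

+$3,457 billion

MPC = 1 − MPS = 1 − 0.23 = 0.77.
Expenditure multiplier = 1/(1 − MPC) = 1/(1 − 0.77) = 1/0.23 ≈ 4.348.
ΔY = k × ΔG = (+$795 billion) / 0.23 ≈ +$3,457 billion.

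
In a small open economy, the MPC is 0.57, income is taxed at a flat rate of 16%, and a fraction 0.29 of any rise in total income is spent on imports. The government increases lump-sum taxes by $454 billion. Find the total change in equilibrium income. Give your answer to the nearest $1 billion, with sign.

A lump-sum tax change of +$454 billion shifts disposable income by −$454 billion; first-round consumption changes by −c × ΔT = −0.57 × (+$454 billion) = −$258.78 billion.
Expenditure multiplier = 1/(1 − c(1−t) + m) = 1/(1 − 0.57×0.84 + 0.29) = 1/0.8112 ≈ 1.233.
The tax multiplier is −c × k ≈ −0.703, so ΔY = k × (−c·ΔT) = (−$258.78 billion) / 0.8112 ≈ −$319 billion.

−$319 billion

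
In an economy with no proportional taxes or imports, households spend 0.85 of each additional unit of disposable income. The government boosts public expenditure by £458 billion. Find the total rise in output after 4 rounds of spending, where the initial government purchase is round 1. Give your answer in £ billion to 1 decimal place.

£1,459.5 billion

Round 1 adds ΔG = £458 billion; each later round is MPC = 0.85 times the previous.
After 4 rounds: 458 + 389.3 + 330.905 + 281.26925 = ΔG·(1 − c^4)/(1 − c) = 458 × (1 − 0.52200625)/0.15 ≈ £1,459.5 billion.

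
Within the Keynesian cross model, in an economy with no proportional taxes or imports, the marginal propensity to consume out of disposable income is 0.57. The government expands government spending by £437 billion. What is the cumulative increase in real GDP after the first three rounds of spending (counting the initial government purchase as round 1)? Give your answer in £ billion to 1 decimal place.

£828.1 billion

Round 1 adds ΔG = £437 billion; each later round is MPC = 0.57 times the previous.
After 3 rounds: 437 + 249.09 + 141.9813 = ΔG·(1 − c^3)/(1 − c) = 437 × (1 − 0.185193)/0.43 ≈ £828.1 billion.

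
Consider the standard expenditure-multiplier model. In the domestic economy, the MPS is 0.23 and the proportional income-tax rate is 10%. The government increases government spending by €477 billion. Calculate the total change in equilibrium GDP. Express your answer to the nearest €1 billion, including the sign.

MPC = 1 − MPS = 1 − 0.23 = 0.77.
Spending multiplier = 1/(1 − c(1−t)) = 1/(1 − 0.77×0.9) = 1/0.307 ≈ 3.257.
ΔY = k × ΔG = (+€477 billion) / 0.307 ≈ +€1,554 billion.

+€1,554 billion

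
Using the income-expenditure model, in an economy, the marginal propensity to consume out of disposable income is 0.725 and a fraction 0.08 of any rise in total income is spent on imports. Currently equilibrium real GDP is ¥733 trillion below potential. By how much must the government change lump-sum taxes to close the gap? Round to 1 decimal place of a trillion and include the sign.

−¥358.9 trillion

Spending multiplier = 1/(1 − c + m) = 1/(1 − 0.725 + 0.08) = 1/0.355 ≈ 2.817.
Tax multiplier = −c·k = −0.725/0.355 ≈ −2.042. Need ΔY = +¥733 trillion, so ΔT = ΔY/(−c·k) = −(+¥733 trillion) × 0.355 / 0.725 ≈ −¥358.9 trillion.
The government should cut lump-sum taxes by ¥358.9 trillion.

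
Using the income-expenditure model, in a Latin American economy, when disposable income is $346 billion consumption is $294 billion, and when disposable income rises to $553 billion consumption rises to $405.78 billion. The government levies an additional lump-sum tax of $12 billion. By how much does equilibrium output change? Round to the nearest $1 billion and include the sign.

MPC = ΔC/ΔYd = (405.78 − 294)/(553 − 346) = 111.78/207 = 0.54.
A lump-sum tax change of +$12 billion shifts disposable income by −$12 billion; first-round consumption changes by −c × ΔT = −0.54 × (+$12 billion) = −$6.48 billion.
Expenditure multiplier = 1/(1 − MPC) = 1/(1 − 0.54) = 1/0.46 ≈ 2.174.
The tax multiplier is −c × k ≈ −1.174, so ΔY = k × (−c·ΔT) = (−$6.48 billion) / 0.46 ≈ −$14 billion.

−$14 billion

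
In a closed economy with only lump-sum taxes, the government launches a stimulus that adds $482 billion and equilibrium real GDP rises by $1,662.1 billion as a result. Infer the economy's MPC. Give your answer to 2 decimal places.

0.71

Implied spending multiplier k = ΔY/ΔG = 1,662.1/482 ≈ 3.4483.
Since k = 1/(1 − MPC), MPC = 1 − 1/k = 1 − ΔG/ΔY = 1 − 482/1,662.1 ≈ 0.71.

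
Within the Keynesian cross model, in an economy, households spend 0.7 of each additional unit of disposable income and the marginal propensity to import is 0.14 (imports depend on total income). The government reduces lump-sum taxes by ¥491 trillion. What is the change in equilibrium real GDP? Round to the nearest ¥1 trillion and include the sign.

A lump-sum tax change of −¥491 trillion shifts disposable income by +¥491 trillion; first-round consumption changes by −c × ΔT = −0.7 × (−¥491 trillion) = +¥343.7 trillion.
Expenditure multiplier = 1/(1 − c + m) = 1/(1 − 0.7 + 0.14) = 1/0.44 ≈ 2.273.
The tax multiplier is −c × k ≈ −1.591, so ΔY = k × (−c·ΔT) = (+¥343.7 trillion) / 0.44 ≈ +¥781 trillion.

+¥781 trillion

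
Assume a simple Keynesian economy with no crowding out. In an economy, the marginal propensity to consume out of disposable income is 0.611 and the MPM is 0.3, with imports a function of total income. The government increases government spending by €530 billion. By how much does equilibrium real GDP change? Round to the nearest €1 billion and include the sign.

Spending multiplier = 1/(1 − c + m) = 1/(1 − 0.611 + 0.3) = 1/0.689 ≈ 1.451.
ΔY = k × ΔG = (+€530 billion) / 0.689 ≈ +€769 billion.

+€769 billion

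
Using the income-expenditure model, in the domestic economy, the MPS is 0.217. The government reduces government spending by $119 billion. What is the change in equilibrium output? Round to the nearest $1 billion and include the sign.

MPC = 1 − MPS = 1 − 0.217 = 0.783.
Expenditure multiplier = 1/(1 − MPC) = 1/(1 − 0.783) = 1/0.217 ≈ 4.608.
ΔY = k × ΔG = (−$119 billion) / 0.217 ≈ −$548 billion.

−$548 billion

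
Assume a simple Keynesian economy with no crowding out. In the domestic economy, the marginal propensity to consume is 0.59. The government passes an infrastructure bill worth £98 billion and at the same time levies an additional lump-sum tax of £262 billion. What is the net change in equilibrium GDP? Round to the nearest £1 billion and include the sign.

Expenditure multiplier = 1/(1 − MPC) = 1/(1 − 0.59) = 1/0.41 ≈ 2.439.
ΔG contributes k·ΔG = (+£98 billion) / 0.41 ≈ +£239 billion.
ΔT of +£262 billion changes first-round spending by −c·ΔT = −£154.58 billion, contributing k·(−c·ΔT) = (−£154.58 billion) / 0.41 ≈ −£377 billion.
Net ΔY = k(ΔG − c·ΔT) = (−£56.58 billion) / 0.41 = −£138 billion.

−£138 billion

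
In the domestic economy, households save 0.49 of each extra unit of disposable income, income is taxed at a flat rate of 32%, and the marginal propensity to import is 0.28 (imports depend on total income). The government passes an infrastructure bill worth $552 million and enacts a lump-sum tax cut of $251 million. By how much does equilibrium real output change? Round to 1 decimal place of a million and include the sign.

MPC = 1 − MPS = 1 − 0.49 = 0.51.
Expenditure multiplier = 1/(1 − c(1−t) + m) = 1/(1 − 0.51×0.68 + 0.28) = 1/0.9332 ≈ 1.072.
ΔG contributes k·ΔG = (+$552 million) / 0.9332 ≈ +$591.5 million.
ΔT of −$251 million changes first-round spending by −c·ΔT = +$128.01 million, contributing k·(−c·ΔT) = (+$128.01 million) / 0.9332 ≈ +$137.2 million.
Net ΔY = k(ΔG − c·ΔT) = (+$680.01 million) / 0.9332 ≈ +$728.7 million.

+$728.7 million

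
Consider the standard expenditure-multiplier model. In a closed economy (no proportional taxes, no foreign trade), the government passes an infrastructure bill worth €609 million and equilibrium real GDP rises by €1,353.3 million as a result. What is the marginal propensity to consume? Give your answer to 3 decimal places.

0.550

Implied spending multiplier k = ΔY/ΔG = 1,353.3/609 ≈ 2.2222.
Since k = 1/(1 − MPC), MPC = 1 − 1/k = 1 − ΔG/ΔY = 1 − 609/1,353.3 ≈ 0.550.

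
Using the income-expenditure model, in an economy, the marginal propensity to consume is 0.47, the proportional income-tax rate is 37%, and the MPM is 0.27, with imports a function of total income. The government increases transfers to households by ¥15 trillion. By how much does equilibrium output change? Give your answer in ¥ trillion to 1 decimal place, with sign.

The transfer change shifts disposable income by +¥15 trillion, so first-round consumption changes by c·ΔTR = 0.47 × (+¥15 trillion) = +¥7.05 trillion.
Expenditure multiplier = 1/(1 − c(1−t) + m) = 1/(1 − 0.47×0.63 + 0.27) = 1/0.9739 ≈ 1.027.
The transfer multiplier is c × k ≈ 0.483, so ΔY = k × (c·ΔTR) = (+¥7.05 trillion) / 0.9739 ≈ +¥7.2 trillion.

+¥7.2 trillion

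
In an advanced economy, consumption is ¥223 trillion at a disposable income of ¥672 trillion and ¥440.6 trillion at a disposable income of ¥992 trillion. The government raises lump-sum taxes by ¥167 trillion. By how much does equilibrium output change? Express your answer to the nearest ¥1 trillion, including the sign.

−¥355 trillion

MPC = ΔC/ΔYd = (440.6 − 223)/(992 − 672) = 217.6/320 = 0.68.
A lump-sum tax change of +¥167 trillion shifts disposable income by −¥167 trillion; first-round consumption changes by −c × ΔT = −0.68 × (+¥167 trillion) = −¥113.56 trillion.
Expenditure multiplier = 1/(1 − MPC) = 1/(1 − 0.68) = 1/0.32 = 3.125.
The tax multiplier is −c × k = −2.125, so ΔY = k × (−c·ΔT) = (−¥113.56 trillion) / 0.32 ≈ −¥355 trillion.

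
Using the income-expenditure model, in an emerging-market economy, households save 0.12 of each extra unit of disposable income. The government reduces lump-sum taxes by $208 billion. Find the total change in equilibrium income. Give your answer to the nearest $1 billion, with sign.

MPC = 1 − MPS = 1 − 0.12 = 0.88.
A lump-sum tax change of −$208 billion shifts disposable income by +$208 billion; first-round consumption changes by −c × ΔT = −0.88 × (−$208 billion) = +$183.04 billion.
Expenditure multiplier = 1/(1 − MPC) = 1/(1 − 0.88) = 1/0.12 ≈ 8.333.
The tax multiplier is −c × k ≈ −7.333, so ΔY = k × (−c·ΔT) = (+$183.04 billion) / 0.12 ≈ +$1,525 billion.

+$1,525 billion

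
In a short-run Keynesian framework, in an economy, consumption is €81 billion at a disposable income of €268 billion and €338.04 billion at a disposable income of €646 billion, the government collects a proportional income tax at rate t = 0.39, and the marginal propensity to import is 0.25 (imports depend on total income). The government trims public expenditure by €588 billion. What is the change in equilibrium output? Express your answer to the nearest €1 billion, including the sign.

−€704 billion

MPC = ΔC/ΔYd = (338.04 − 81)/(646 − 268) = 257.04/378 = 0.68.
Spending multiplier = 1/(1 − c(1−t) + m) = 1/(1 − 0.68×0.61 + 0.25) = 1/0.8352 ≈ 1.197.
ΔY = k × ΔG = (−€588 billion) / 0.8352 ≈ −€704 billion.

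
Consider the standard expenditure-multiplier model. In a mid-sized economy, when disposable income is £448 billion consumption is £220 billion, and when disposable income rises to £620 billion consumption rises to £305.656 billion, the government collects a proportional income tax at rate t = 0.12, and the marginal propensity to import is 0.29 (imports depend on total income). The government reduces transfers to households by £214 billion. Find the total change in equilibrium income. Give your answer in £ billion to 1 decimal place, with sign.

MPC = ΔC/ΔYd = (305.656 − 220)/(620 − 448) = 85.656/172 = 0.498.
The transfer change shifts disposable income by −£214 billion, so first-round consumption changes by c·ΔTR = 0.498 × (−£214 billion) = −£106.572 billion.
Expenditure multiplier = 1/(1 − c(1−t) + m) = 1/(1 − 0.498×0.88 + 0.29) = 1/0.85176 ≈ 1.174.
The transfer multiplier is c × k ≈ 0.585, so ΔY = k × (c·ΔTR) = (−£106.572 billion) / 0.85176 ≈ −£125.1 billion.

−£125.1 billion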